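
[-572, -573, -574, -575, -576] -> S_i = -572 + -1*i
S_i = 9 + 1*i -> [9, 10, 11, 12, 13]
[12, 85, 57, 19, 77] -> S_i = Random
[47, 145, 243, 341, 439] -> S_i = 47 + 98*i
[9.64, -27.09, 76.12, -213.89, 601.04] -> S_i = 9.64*(-2.81)^i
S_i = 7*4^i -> [7, 28, 112, 448, 1792]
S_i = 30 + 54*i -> [30, 84, 138, 192, 246]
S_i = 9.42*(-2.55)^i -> [9.42, -24.02, 61.25, -156.2, 398.3]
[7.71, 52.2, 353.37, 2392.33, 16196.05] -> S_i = 7.71*6.77^i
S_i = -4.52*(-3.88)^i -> [-4.52, 17.54, -68.05, 264.02, -1024.39]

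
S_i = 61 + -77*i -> [61, -16, -93, -170, -247]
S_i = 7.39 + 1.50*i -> [7.39, 8.89, 10.39, 11.89, 13.39]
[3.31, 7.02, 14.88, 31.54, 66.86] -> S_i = 3.31*2.12^i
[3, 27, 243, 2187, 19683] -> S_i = 3*9^i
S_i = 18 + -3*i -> [18, 15, 12, 9, 6]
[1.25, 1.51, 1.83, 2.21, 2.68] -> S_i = 1.25*1.21^i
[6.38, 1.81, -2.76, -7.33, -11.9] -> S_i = 6.38 + -4.57*i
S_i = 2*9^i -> [2, 18, 162, 1458, 13122]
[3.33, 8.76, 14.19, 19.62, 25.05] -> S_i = 3.33 + 5.43*i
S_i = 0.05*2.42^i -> [0.05, 0.12, 0.29, 0.71, 1.71]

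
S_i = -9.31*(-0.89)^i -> [-9.31, 8.29, -7.37, 6.56, -5.84]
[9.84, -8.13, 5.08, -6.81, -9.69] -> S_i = Random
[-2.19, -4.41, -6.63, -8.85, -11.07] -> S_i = -2.19 + -2.22*i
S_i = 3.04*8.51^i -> [3.04, 25.87, 220.16, 1873.54, 15943.8]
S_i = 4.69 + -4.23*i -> [4.69, 0.46, -3.77, -8.0, -12.23]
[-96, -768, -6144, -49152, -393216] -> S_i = -96*8^i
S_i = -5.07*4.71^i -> [-5.07, -23.88, -112.47, -529.75, -2495.12]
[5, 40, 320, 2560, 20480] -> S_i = 5*8^i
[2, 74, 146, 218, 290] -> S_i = 2 + 72*i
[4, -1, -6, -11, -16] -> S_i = 4 + -5*i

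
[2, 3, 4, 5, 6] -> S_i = 2 + 1*i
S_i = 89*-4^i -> [89, -356, 1424, -5696, 22784]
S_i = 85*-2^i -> [85, -170, 340, -680, 1360]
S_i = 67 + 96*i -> [67, 163, 259, 355, 451]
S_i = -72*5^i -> [-72, -360, -1800, -9000, -45000]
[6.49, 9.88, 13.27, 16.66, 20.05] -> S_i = 6.49 + 3.39*i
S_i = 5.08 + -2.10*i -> [5.08, 2.98, 0.88, -1.22, -3.32]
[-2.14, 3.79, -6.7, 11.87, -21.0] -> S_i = -2.14*(-1.77)^i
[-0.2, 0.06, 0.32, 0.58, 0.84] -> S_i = -0.20 + 0.26*i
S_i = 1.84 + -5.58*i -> [1.84, -3.74, -9.32, -14.9, -20.48]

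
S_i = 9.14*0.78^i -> [9.14, 7.13, 5.56, 4.34, 3.38]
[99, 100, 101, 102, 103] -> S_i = 99 + 1*i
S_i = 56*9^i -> [56, 504, 4536, 40824, 367416]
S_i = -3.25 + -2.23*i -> [-3.25, -5.48, -7.71, -9.94, -12.17]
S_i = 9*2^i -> [9, 18, 36, 72, 144]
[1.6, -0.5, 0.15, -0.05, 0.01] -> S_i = 1.60*(-0.31)^i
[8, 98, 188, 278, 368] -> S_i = 8 + 90*i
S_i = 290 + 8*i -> [290, 298, 306, 314, 322]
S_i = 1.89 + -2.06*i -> [1.89, -0.17, -2.23, -4.29, -6.35]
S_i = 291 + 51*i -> [291, 342, 393, 444, 495]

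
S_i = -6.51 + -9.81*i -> [-6.51, -16.32, -26.13, -35.94, -45.75]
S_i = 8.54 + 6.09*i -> [8.54, 14.63, 20.72, 26.81, 32.9]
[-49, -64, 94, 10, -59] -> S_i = Random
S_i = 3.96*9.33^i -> [3.96, 36.95, 344.71, 3216.18, 30006.94]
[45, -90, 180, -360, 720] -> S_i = 45*-2^i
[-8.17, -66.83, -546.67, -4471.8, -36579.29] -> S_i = -8.17*8.18^i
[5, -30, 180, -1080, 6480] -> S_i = 5*-6^i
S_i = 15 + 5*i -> [15, 20, 25, 30, 35]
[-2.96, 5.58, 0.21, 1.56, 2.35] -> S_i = Random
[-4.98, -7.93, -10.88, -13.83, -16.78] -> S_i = -4.98 + -2.95*i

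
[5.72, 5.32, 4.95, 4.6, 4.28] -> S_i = 5.72*0.93^i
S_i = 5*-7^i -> [5, -35, 245, -1715, 12005]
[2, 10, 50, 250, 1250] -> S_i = 2*5^i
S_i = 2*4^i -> [2, 8, 32, 128, 512]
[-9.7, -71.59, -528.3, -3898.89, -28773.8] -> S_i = -9.70*7.38^i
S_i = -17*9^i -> [-17, -153, -1377, -12393, -111537]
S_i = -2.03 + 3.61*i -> [-2.03, 1.58, 5.19, 8.8, 12.41]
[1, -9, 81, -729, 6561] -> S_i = 1*-9^i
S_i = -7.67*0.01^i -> [-7.67, -0.08, -0.0, -0.0, -0.0]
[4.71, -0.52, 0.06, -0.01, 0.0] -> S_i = 4.71*(-0.11)^i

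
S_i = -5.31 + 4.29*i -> [-5.31, -1.02, 3.27, 7.56, 11.85]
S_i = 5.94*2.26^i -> [5.94, 13.42, 30.34, 68.57, 154.96]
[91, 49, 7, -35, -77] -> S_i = 91 + -42*i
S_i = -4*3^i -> [-4, -12, -36, -108, -324]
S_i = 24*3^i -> [24, 72, 216, 648, 1944]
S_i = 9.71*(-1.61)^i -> [9.71, -15.63, 25.17, -40.52, 65.24]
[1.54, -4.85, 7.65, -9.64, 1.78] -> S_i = Random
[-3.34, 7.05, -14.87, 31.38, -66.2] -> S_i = -3.34*(-2.11)^i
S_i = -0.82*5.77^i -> [-0.82, -4.73, -27.3, -157.52, -908.9]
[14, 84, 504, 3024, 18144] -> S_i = 14*6^i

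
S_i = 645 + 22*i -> [645, 667, 689, 711, 733]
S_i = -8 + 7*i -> [-8, -1, 6, 13, 20]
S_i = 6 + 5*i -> [6, 11, 16, 21, 26]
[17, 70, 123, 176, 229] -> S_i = 17 + 53*i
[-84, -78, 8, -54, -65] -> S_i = Random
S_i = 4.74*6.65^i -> [4.74, 31.52, 209.61, 1393.94, 9269.68]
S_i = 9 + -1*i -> [9, 8, 7, 6, 5]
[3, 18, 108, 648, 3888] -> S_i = 3*6^i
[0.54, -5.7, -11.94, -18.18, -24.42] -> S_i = 0.54 + -6.24*i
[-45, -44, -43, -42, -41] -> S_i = -45 + 1*i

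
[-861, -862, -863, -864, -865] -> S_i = -861 + -1*i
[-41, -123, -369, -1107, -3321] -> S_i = -41*3^i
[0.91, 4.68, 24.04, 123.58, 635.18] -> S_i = 0.91*5.14^i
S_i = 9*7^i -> [9, 63, 441, 3087, 21609]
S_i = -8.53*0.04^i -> [-8.53, -0.34, -0.01, -0.0, -0.0]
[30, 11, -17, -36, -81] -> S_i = Random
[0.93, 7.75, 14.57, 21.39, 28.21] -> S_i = 0.93 + 6.82*i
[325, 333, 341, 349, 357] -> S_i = 325 + 8*i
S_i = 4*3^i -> [4, 12, 36, 108, 324]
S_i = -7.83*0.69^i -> [-7.83, -5.4, -3.73, -2.57, -1.77]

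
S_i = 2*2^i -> [2, 4, 8, 16, 32]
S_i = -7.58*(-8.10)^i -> [-7.58, 61.4, -497.32, 4028.32, -32629.41]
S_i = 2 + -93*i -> [2, -91, -184, -277, -370]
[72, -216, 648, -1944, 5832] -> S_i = 72*-3^i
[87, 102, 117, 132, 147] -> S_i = 87 + 15*i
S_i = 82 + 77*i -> [82, 159, 236, 313, 390]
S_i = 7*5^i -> [7, 35, 175, 875, 4375]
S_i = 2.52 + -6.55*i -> [2.52, -4.03, -10.58, -17.13, -23.68]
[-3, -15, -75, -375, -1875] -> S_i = -3*5^i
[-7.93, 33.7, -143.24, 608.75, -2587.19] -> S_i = -7.93*(-4.25)^i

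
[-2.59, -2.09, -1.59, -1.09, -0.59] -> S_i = -2.59 + 0.50*i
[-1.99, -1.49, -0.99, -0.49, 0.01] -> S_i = -1.99 + 0.50*i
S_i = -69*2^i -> [-69, -138, -276, -552, -1104]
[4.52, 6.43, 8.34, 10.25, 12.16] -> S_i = 4.52 + 1.91*i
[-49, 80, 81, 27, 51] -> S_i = Random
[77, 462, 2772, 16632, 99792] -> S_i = 77*6^i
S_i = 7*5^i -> [7, 35, 175, 875, 4375]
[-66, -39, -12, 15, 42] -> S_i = -66 + 27*i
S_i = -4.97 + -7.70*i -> [-4.97, -12.67, -20.37, -28.07, -35.77]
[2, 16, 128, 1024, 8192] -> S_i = 2*8^i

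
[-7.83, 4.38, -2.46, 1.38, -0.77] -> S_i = -7.83*(-0.56)^i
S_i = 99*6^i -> [99, 594, 3564, 21384, 128304]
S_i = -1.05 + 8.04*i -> [-1.05, 6.99, 15.03, 23.07, 31.11]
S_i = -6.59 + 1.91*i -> [-6.59, -4.68, -2.77, -0.86, 1.05]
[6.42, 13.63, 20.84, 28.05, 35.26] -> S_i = 6.42 + 7.21*i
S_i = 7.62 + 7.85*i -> [7.62, 15.47, 23.32, 31.17, 39.02]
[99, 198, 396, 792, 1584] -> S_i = 99*2^i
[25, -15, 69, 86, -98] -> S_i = Random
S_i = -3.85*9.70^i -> [-3.85, -37.34, -362.25, -3513.79, -34083.77]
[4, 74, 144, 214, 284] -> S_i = 4 + 70*i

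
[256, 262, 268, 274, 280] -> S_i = 256 + 6*i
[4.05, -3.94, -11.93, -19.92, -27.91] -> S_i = 4.05 + -7.99*i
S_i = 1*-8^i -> [1, -8, 64, -512, 4096]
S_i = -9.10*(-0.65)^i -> [-9.1, 5.92, -3.84, 2.5, -1.62]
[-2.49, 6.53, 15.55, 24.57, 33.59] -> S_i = -2.49 + 9.02*i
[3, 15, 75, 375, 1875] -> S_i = 3*5^i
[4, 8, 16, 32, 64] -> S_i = 4*2^i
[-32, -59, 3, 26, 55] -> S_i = Random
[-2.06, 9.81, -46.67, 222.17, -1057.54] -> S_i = -2.06*(-4.76)^i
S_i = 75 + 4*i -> [75, 79, 83, 87, 91]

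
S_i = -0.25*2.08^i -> [-0.25, -0.52, -1.08, -2.25, -4.68]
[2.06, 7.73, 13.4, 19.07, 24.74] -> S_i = 2.06 + 5.67*i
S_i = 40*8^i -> [40, 320, 2560, 20480, 163840]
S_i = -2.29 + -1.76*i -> [-2.29, -4.05, -5.81, -7.57, -9.33]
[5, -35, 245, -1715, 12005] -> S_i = 5*-7^i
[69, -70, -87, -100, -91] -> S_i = Random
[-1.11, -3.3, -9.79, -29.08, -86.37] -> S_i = -1.11*2.97^i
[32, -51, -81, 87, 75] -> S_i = Random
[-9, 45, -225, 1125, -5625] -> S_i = -9*-5^i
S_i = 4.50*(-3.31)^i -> [4.5, -14.9, 49.3, -163.19, 540.16]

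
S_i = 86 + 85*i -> [86, 171, 256, 341, 426]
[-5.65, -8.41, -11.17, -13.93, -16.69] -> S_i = -5.65 + -2.76*i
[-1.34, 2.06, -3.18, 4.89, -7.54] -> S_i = -1.34*(-1.54)^i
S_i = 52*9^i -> [52, 468, 4212, 37908, 341172]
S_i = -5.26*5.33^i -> [-5.26, -28.04, -149.43, -796.47, -4245.17]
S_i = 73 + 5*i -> [73, 78, 83, 88, 93]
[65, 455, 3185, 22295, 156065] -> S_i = 65*7^i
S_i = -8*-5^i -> [-8, 40, -200, 1000, -5000]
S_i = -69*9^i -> [-69, -621, -5589, -50301, -452709]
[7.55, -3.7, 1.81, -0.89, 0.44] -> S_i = 7.55*(-0.49)^i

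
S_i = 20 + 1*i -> [20, 21, 22, 23, 24]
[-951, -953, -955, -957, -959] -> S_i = -951 + -2*i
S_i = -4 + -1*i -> [-4, -5, -6, -7, -8]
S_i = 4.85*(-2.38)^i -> [4.85, -11.54, 27.47, -65.38, 155.61]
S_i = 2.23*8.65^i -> [2.23, 19.29, 166.85, 1443.29, 12484.45]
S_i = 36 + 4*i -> [36, 40, 44, 48, 52]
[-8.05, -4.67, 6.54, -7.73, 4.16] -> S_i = Random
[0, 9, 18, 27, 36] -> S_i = 0 + 9*i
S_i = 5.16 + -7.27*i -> [5.16, -2.11, -9.38, -16.65, -23.92]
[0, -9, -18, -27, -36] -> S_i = 0 + -9*i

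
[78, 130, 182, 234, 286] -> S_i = 78 + 52*i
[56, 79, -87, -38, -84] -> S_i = Random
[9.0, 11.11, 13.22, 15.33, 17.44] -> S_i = 9.00 + 2.11*i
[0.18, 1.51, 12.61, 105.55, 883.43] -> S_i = 0.18*8.37^i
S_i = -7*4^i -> [-7, -28, -112, -448, -1792]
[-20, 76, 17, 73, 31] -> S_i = Random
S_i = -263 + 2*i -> [-263, -261, -259, -257, -255]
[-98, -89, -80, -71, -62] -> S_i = -98 + 9*i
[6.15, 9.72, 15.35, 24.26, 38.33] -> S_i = 6.15*1.58^i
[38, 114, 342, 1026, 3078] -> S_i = 38*3^i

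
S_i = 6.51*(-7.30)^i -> [6.51, -47.52, 346.92, -2532.5, 18487.25]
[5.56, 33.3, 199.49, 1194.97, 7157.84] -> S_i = 5.56*5.99^i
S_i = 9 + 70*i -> [9, 79, 149, 219, 289]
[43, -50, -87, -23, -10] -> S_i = Random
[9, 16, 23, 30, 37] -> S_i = 9 + 7*i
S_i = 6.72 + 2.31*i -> [6.72, 9.03, 11.34, 13.65, 15.96]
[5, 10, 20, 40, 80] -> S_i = 5*2^i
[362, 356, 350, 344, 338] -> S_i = 362 + -6*i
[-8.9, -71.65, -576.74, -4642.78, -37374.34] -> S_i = -8.90*8.05^i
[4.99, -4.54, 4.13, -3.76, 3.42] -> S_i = 4.99*(-0.91)^i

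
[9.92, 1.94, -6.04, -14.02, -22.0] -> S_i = 9.92 + -7.98*i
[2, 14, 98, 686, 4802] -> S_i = 2*7^i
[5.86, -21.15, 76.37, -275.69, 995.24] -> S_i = 5.86*(-3.61)^i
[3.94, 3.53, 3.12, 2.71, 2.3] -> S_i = 3.94 + -0.41*i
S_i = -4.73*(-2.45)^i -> [-4.73, 11.59, -28.39, 69.56, -170.42]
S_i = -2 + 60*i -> [-2, 58, 118, 178, 238]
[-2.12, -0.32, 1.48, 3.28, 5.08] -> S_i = -2.12 + 1.80*i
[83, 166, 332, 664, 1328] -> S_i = 83*2^i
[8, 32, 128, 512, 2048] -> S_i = 8*4^i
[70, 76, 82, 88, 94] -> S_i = 70 + 6*i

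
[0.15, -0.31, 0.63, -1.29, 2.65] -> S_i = 0.15*(-2.05)^i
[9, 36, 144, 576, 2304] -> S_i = 9*4^i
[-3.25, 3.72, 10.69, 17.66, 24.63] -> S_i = -3.25 + 6.97*i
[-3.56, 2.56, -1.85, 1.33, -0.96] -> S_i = -3.56*(-0.72)^i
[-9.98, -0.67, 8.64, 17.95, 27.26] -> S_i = -9.98 + 9.31*i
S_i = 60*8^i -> [60, 480, 3840, 30720, 245760]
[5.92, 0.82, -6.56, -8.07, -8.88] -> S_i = Random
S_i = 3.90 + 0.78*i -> [3.9, 4.68, 5.46, 6.24, 7.02]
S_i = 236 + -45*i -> [236, 191, 146, 101, 56]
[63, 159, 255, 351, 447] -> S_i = 63 + 96*i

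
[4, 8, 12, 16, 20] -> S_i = 4 + 4*i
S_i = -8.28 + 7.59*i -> [-8.28, -0.69, 6.9, 14.49, 22.08]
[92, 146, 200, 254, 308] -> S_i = 92 + 54*i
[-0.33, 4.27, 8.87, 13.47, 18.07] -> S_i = -0.33 + 4.60*i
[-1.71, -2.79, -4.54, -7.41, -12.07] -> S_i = -1.71*1.63^i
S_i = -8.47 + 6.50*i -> [-8.47, -1.97, 4.53, 11.03, 17.53]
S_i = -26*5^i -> [-26, -130, -650, -3250, -16250]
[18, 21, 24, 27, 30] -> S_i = 18 + 3*i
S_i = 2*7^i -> [2, 14, 98, 686, 4802]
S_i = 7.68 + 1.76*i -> [7.68, 9.44, 11.2, 12.96, 14.72]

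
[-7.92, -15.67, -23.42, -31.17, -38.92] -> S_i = -7.92 + -7.75*i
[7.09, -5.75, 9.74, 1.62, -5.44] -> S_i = Random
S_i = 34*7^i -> [34, 238, 1666, 11662, 81634]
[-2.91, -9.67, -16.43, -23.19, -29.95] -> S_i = -2.91 + -6.76*i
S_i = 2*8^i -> [2, 16, 128, 1024, 8192]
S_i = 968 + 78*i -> [968, 1046, 1124, 1202, 1280]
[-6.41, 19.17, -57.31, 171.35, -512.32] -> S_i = -6.41*(-2.99)^i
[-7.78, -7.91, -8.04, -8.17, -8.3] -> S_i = -7.78 + -0.13*i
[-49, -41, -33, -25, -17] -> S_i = -49 + 8*i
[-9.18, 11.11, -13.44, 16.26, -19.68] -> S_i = -9.18*(-1.21)^i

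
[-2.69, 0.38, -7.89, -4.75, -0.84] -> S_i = Random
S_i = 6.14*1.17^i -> [6.14, 7.18, 8.41, 9.83, 11.51]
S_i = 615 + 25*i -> [615, 640, 665, 690, 715]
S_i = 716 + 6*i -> [716, 722, 728, 734, 740]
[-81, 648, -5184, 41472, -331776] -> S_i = -81*-8^i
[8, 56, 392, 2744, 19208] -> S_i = 8*7^i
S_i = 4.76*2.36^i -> [4.76, 11.23, 26.51, 62.57, 147.66]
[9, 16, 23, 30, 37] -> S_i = 9 + 7*i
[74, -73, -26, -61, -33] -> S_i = Random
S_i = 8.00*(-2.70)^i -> [8.0, -21.6, 58.32, -157.46, 425.15]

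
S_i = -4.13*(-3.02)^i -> [-4.13, 12.47, -37.67, 113.76, -343.54]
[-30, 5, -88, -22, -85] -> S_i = Random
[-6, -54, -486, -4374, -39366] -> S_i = -6*9^i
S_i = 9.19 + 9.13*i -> [9.19, 18.32, 27.45, 36.58, 45.71]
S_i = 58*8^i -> [58, 464, 3712, 29696, 237568]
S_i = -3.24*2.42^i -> [-3.24, -7.84, -18.97, -45.92, -111.12]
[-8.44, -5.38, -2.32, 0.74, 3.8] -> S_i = -8.44 + 3.06*i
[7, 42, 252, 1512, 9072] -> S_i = 7*6^i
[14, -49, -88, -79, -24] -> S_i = Random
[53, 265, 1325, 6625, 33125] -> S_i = 53*5^i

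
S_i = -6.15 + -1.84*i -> [-6.15, -7.99, -9.83, -11.67, -13.51]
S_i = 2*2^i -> [2, 4, 8, 16, 32]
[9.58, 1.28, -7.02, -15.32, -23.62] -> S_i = 9.58 + -8.30*i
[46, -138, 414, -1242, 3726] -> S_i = 46*-3^i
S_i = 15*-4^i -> [15, -60, 240, -960, 3840]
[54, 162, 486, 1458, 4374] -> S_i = 54*3^i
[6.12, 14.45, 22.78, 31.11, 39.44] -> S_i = 6.12 + 8.33*i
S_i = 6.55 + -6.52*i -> [6.55, 0.03, -6.49, -13.01, -19.53]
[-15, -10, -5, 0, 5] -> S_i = -15 + 5*i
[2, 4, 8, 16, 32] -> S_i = 2*2^i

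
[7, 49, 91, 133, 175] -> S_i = 7 + 42*i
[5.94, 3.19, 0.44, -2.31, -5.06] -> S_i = 5.94 + -2.75*i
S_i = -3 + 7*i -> [-3, 4, 11, 18, 25]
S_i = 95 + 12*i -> [95, 107, 119, 131, 143]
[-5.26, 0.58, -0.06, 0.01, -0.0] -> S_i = -5.26*(-0.11)^i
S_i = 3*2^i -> [3, 6, 12, 24, 48]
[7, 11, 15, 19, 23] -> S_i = 7 + 4*i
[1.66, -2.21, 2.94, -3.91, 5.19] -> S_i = 1.66*(-1.33)^i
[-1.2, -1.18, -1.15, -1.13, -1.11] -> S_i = -1.20*0.98^i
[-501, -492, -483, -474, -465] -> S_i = -501 + 9*i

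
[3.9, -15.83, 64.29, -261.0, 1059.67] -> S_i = 3.90*(-4.06)^i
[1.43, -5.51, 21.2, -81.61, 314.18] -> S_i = 1.43*(-3.85)^i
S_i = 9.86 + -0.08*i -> [9.86, 9.78, 9.7, 9.62, 9.54]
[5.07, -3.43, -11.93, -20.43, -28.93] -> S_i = 5.07 + -8.50*i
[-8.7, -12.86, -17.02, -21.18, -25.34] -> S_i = -8.70 + -4.16*i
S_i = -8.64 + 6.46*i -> [-8.64, -2.18, 4.28, 10.74, 17.2]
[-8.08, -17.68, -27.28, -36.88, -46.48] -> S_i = -8.08 + -9.60*i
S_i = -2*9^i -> [-2, -18, -162, -1458, -13122]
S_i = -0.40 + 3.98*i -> [-0.4, 3.58, 7.56, 11.54, 15.52]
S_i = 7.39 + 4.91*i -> [7.39, 12.3, 17.21, 22.12, 27.03]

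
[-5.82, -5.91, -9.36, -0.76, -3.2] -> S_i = Random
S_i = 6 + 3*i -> [6, 9, 12, 15, 18]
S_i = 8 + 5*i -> [8, 13, 18, 23, 28]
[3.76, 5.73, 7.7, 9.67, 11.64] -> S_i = 3.76 + 1.97*i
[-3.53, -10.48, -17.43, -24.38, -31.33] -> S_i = -3.53 + -6.95*i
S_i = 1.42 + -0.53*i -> [1.42, 0.89, 0.36, -0.17, -0.7]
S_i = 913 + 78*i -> [913, 991, 1069, 1147, 1225]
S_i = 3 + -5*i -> [3, -2, -7, -12, -17]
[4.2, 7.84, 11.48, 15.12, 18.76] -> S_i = 4.20 + 3.64*i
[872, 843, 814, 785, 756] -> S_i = 872 + -29*i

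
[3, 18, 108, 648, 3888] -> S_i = 3*6^i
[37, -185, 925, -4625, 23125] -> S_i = 37*-5^i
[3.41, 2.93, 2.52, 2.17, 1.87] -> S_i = 3.41*0.86^i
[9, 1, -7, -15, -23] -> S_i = 9 + -8*i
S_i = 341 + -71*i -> [341, 270, 199, 128, 57]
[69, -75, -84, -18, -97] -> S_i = Random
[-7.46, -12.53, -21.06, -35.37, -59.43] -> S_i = -7.46*1.68^i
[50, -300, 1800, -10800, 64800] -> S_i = 50*-6^i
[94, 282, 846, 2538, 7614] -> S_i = 94*3^i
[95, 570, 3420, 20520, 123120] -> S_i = 95*6^i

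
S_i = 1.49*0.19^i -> [1.49, 0.28, 0.05, 0.01, 0.0]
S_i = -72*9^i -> [-72, -648, -5832, -52488, -472392]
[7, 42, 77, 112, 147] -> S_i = 7 + 35*i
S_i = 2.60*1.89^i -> [2.6, 4.91, 9.29, 17.55, 33.18]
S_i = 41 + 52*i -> [41, 93, 145, 197, 249]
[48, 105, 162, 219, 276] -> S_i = 48 + 57*i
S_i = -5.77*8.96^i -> [-5.77, -51.7, -463.22, -4150.49, -37188.43]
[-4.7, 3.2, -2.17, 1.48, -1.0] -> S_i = -4.70*(-0.68)^i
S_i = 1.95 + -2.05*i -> [1.95, -0.1, -2.15, -4.2, -6.25]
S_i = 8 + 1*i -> [8, 9, 10, 11, 12]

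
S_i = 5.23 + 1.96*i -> [5.23, 7.19, 9.15, 11.11, 13.07]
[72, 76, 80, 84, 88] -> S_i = 72 + 4*i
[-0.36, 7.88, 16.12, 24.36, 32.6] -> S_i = -0.36 + 8.24*i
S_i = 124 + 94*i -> [124, 218, 312, 406, 500]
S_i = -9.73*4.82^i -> [-9.73, -46.9, -226.05, -1089.57, -5251.71]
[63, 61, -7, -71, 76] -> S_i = Random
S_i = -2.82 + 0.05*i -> [-2.82, -2.77, -2.72, -2.67, -2.62]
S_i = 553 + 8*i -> [553, 561, 569, 577, 585]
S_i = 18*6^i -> [18, 108, 648, 3888, 23328]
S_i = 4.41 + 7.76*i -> [4.41, 12.17, 19.93, 27.69, 35.45]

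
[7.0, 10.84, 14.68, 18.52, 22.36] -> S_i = 7.00 + 3.84*i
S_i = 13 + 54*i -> [13, 67, 121, 175, 229]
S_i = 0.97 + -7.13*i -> [0.97, -6.16, -13.29, -20.42, -27.55]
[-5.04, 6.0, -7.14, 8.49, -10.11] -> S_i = -5.04*(-1.19)^i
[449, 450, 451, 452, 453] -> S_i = 449 + 1*i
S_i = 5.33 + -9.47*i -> [5.33, -4.14, -13.61, -23.08, -32.55]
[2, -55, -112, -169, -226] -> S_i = 2 + -57*i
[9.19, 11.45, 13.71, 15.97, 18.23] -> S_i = 9.19 + 2.26*i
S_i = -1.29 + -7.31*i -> [-1.29, -8.6, -15.91, -23.22, -30.53]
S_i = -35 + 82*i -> [-35, 47, 129, 211, 293]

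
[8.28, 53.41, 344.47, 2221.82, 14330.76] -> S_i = 8.28*6.45^i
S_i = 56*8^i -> [56, 448, 3584, 28672, 229376]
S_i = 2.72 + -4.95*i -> [2.72, -2.23, -7.18, -12.13, -17.08]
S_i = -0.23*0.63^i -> [-0.23, -0.14, -0.09, -0.06, -0.04]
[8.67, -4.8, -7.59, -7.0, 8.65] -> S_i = Random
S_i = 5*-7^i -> [5, -35, 245, -1715, 12005]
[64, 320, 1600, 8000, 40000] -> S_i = 64*5^i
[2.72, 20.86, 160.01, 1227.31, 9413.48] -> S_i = 2.72*7.67^i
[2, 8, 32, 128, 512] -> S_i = 2*4^i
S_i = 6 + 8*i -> [6, 14, 22, 30, 38]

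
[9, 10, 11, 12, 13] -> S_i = 9 + 1*i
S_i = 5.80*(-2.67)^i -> [5.8, -15.49, 41.35, -110.4, 294.76]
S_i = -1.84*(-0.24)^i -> [-1.84, 0.44, -0.11, 0.03, -0.01]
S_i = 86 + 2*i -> [86, 88, 90, 92, 94]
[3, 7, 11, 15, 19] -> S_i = 3 + 4*i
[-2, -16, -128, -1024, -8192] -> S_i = -2*8^i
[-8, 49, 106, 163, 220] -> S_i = -8 + 57*i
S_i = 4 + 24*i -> [4, 28, 52, 76, 100]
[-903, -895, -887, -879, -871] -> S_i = -903 + 8*i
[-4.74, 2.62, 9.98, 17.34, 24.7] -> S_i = -4.74 + 7.36*i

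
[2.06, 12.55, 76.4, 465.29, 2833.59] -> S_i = 2.06*6.09^i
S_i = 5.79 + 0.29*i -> [5.79, 6.08, 6.37, 6.66, 6.95]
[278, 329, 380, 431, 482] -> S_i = 278 + 51*i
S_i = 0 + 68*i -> [0, 68, 136, 204, 272]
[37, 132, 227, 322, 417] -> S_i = 37 + 95*i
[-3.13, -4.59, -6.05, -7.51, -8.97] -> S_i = -3.13 + -1.46*i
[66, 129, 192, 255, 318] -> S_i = 66 + 63*i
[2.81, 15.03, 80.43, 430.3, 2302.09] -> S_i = 2.81*5.35^i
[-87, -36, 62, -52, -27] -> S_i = Random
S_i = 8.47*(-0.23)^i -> [8.47, -1.95, 0.45, -0.1, 0.02]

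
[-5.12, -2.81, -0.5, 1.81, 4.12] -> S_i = -5.12 + 2.31*i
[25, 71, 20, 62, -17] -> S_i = Random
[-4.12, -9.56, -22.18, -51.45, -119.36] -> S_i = -4.12*2.32^i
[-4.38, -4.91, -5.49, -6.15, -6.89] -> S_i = -4.38*1.12^i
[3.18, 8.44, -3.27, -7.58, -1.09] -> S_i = Random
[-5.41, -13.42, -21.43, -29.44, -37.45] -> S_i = -5.41 + -8.01*i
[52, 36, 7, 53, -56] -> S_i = Random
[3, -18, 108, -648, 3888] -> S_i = 3*-6^i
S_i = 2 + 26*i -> [2, 28, 54, 80, 106]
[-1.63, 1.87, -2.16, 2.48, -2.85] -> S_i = -1.63*(-1.15)^i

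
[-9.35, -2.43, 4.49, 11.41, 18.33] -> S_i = -9.35 + 6.92*i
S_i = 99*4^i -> [99, 396, 1584, 6336, 25344]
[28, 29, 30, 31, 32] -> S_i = 28 + 1*i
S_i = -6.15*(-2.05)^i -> [-6.15, 12.61, -25.85, 52.98, -108.62]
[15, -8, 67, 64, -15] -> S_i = Random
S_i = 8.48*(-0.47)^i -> [8.48, -3.99, 1.87, -0.88, 0.41]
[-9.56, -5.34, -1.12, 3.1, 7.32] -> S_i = -9.56 + 4.22*i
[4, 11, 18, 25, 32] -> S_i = 4 + 7*i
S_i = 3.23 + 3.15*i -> [3.23, 6.38, 9.53, 12.68, 15.83]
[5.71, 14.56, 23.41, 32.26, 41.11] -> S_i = 5.71 + 8.85*i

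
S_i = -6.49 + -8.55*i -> [-6.49, -15.04, -23.59, -32.14, -40.69]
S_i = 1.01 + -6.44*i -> [1.01, -5.43, -11.87, -18.31, -24.75]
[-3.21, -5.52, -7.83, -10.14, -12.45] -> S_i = -3.21 + -2.31*i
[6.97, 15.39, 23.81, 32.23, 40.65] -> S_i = 6.97 + 8.42*i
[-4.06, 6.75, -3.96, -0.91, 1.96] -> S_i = Random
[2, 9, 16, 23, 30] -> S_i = 2 + 7*i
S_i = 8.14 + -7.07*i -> [8.14, 1.07, -6.0, -13.07, -20.14]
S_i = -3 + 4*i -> [-3, 1, 5, 9, 13]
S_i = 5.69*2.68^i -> [5.69, 15.25, 40.87, 109.53, 293.53]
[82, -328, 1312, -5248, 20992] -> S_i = 82*-4^i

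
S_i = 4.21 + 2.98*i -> [4.21, 7.19, 10.17, 13.15, 16.13]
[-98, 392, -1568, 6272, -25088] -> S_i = -98*-4^i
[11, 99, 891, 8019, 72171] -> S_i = 11*9^i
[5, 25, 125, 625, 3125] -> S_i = 5*5^i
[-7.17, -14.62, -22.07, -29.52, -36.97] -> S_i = -7.17 + -7.45*i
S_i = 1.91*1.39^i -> [1.91, 2.65, 3.69, 5.13, 7.13]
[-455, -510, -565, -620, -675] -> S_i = -455 + -55*i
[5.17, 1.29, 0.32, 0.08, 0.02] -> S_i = 5.17*0.25^i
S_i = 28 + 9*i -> [28, 37, 46, 55, 64]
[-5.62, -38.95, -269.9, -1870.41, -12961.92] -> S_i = -5.62*6.93^i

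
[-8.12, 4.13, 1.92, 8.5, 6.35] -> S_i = Random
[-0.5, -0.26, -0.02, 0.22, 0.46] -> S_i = -0.50 + 0.24*i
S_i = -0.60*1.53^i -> [-0.6, -0.92, -1.4, -2.15, -3.29]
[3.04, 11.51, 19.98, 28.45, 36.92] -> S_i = 3.04 + 8.47*i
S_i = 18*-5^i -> [18, -90, 450, -2250, 11250]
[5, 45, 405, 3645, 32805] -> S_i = 5*9^i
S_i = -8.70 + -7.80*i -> [-8.7, -16.5, -24.3, -32.1, -39.9]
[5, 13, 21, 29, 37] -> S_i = 5 + 8*i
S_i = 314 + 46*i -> [314, 360, 406, 452, 498]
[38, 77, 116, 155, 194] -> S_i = 38 + 39*i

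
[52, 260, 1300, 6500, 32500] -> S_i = 52*5^i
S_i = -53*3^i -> [-53, -159, -477, -1431, -4293]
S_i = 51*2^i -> [51, 102, 204, 408, 816]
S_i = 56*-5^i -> [56, -280, 1400, -7000, 35000]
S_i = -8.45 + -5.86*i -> [-8.45, -14.31, -20.17, -26.03, -31.89]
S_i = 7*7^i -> [7, 49, 343, 2401, 16807]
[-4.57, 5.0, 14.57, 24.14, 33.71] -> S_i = -4.57 + 9.57*i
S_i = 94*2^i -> [94, 188, 376, 752, 1504]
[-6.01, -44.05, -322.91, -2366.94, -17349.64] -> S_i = -6.01*7.33^i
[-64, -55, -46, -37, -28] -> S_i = -64 + 9*i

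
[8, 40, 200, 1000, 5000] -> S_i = 8*5^i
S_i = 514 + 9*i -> [514, 523, 532, 541, 550]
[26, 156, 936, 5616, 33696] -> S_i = 26*6^i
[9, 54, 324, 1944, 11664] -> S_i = 9*6^i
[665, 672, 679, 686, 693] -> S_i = 665 + 7*i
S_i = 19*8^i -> [19, 152, 1216, 9728, 77824]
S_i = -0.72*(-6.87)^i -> [-0.72, 4.95, -33.98, 233.45, -1603.83]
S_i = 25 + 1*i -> [25, 26, 27, 28, 29]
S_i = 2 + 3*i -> [2, 5, 8, 11, 14]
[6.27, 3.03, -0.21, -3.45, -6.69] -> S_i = 6.27 + -3.24*i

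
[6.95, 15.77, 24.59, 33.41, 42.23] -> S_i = 6.95 + 8.82*i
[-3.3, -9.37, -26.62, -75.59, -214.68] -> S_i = -3.30*2.84^i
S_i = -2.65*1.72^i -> [-2.65, -4.56, -7.84, -13.48, -23.19]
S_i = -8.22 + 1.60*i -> [-8.22, -6.62, -5.02, -3.42, -1.82]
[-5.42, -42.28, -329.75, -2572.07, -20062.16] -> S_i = -5.42*7.80^i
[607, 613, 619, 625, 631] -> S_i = 607 + 6*i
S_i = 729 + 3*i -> [729, 732, 735, 738, 741]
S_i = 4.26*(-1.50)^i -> [4.26, -6.39, 9.58, -14.38, 21.57]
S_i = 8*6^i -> [8, 48, 288, 1728, 10368]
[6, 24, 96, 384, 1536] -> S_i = 6*4^i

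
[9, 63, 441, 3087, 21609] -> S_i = 9*7^i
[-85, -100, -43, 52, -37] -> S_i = Random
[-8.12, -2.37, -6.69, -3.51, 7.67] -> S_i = Random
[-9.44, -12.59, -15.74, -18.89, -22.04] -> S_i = -9.44 + -3.15*i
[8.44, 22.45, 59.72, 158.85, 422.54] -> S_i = 8.44*2.66^i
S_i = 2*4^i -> [2, 8, 32, 128, 512]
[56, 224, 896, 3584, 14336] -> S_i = 56*4^i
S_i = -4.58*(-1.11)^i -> [-4.58, 5.08, -5.64, 6.26, -6.95]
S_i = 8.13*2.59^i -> [8.13, 21.06, 54.54, 141.25, 365.84]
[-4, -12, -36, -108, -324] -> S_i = -4*3^i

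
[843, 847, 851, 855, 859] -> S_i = 843 + 4*i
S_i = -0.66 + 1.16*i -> [-0.66, 0.5, 1.66, 2.82, 3.98]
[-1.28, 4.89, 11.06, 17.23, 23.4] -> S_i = -1.28 + 6.17*i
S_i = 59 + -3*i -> [59, 56, 53, 50, 47]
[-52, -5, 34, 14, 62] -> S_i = Random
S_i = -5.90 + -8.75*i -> [-5.9, -14.65, -23.4, -32.15, -40.9]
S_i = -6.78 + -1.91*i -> [-6.78, -8.69, -10.6, -12.51, -14.42]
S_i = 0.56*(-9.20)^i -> [0.56, -5.15, 47.4, -436.07, 4011.8]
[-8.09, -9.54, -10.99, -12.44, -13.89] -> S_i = -8.09 + -1.45*i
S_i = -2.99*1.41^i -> [-2.99, -4.22, -5.94, -8.38, -11.82]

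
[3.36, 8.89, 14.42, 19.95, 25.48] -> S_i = 3.36 + 5.53*i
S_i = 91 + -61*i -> [91, 30, -31, -92, -153]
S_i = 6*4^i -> [6, 24, 96, 384, 1536]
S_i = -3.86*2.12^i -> [-3.86, -8.18, -17.35, -36.78, -77.97]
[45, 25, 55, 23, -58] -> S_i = Random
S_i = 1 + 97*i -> [1, 98, 195, 292, 389]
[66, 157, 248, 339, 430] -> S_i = 66 + 91*i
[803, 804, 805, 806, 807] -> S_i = 803 + 1*i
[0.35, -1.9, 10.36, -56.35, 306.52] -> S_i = 0.35*(-5.44)^i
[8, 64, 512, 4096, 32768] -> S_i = 8*8^i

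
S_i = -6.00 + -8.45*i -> [-6.0, -14.45, -22.9, -31.35, -39.8]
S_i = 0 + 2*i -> [0, 2, 4, 6, 8]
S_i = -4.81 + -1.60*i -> [-4.81, -6.41, -8.01, -9.61, -11.21]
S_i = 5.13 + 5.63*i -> [5.13, 10.76, 16.39, 22.02, 27.65]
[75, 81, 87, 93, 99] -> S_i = 75 + 6*i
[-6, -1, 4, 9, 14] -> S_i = -6 + 5*i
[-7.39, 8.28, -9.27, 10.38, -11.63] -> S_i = -7.39*(-1.12)^i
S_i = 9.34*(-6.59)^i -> [9.34, -61.55, 405.62, -2673.03, 17615.24]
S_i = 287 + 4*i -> [287, 291, 295, 299, 303]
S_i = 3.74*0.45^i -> [3.74, 1.68, 0.76, 0.34, 0.15]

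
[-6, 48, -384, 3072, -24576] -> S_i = -6*-8^i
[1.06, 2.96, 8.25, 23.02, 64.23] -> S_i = 1.06*2.79^i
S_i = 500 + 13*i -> [500, 513, 526, 539, 552]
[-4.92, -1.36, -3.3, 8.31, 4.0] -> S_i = Random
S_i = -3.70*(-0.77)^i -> [-3.7, 2.85, -2.19, 1.69, -1.3]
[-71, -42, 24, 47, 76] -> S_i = Random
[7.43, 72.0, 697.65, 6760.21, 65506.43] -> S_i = 7.43*9.69^i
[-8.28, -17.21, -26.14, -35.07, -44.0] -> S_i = -8.28 + -8.93*i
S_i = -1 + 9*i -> [-1, 8, 17, 26, 35]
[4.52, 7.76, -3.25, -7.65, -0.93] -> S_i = Random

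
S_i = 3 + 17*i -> [3, 20, 37, 54, 71]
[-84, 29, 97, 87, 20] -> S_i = Random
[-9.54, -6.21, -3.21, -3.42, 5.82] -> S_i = Random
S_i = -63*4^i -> [-63, -252, -1008, -4032, -16128]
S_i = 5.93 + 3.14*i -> [5.93, 9.07, 12.21, 15.35, 18.49]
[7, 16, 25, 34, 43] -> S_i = 7 + 9*i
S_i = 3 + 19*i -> [3, 22, 41, 60, 79]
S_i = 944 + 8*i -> [944, 952, 960, 968, 976]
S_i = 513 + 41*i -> [513, 554, 595, 636, 677]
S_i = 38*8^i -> [38, 304, 2432, 19456, 155648]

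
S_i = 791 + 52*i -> [791, 843, 895, 947, 999]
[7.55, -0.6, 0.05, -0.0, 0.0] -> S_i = 7.55*(-0.08)^i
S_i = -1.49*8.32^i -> [-1.49, -12.4, -103.14, -858.14, -7139.69]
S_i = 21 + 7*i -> [21, 28, 35, 42, 49]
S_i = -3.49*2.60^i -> [-3.49, -9.07, -23.59, -61.34, -159.48]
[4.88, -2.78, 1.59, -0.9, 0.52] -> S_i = 4.88*(-0.57)^i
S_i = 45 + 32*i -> [45, 77, 109, 141, 173]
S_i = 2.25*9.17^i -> [2.25, 20.63, 189.2, 1734.96, 15909.62]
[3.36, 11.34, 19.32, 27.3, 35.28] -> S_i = 3.36 + 7.98*i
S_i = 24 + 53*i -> [24, 77, 130, 183, 236]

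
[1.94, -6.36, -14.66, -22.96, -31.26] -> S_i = 1.94 + -8.30*i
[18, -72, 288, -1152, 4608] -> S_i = 18*-4^i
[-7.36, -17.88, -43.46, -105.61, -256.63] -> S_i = -7.36*2.43^i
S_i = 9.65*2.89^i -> [9.65, 27.89, 80.6, 232.93, 673.16]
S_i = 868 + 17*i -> [868, 885, 902, 919, 936]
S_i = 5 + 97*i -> [5, 102, 199, 296, 393]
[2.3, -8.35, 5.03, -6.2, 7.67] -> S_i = Random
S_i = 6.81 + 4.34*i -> [6.81, 11.15, 15.49, 19.83, 24.17]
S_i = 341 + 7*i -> [341, 348, 355, 362, 369]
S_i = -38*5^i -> [-38, -190, -950, -4750, -23750]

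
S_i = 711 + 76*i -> [711, 787, 863, 939, 1015]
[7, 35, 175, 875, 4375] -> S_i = 7*5^i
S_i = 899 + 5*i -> [899, 904, 909, 914, 919]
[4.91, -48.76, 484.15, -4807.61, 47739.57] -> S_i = 4.91*(-9.93)^i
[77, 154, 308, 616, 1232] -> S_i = 77*2^i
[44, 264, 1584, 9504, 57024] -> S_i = 44*6^i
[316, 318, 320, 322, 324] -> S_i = 316 + 2*i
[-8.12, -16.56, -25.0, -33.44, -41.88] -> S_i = -8.12 + -8.44*i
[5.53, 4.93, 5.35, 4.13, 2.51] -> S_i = Random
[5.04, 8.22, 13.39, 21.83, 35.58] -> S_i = 5.04*1.63^i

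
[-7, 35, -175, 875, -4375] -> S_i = -7*-5^i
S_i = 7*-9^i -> [7, -63, 567, -5103, 45927]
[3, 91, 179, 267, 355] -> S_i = 3 + 88*i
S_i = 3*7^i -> [3, 21, 147, 1029, 7203]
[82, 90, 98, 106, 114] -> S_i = 82 + 8*i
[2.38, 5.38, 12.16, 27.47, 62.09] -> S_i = 2.38*2.26^i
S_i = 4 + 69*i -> [4, 73, 142, 211, 280]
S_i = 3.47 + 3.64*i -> [3.47, 7.11, 10.75, 14.39, 18.03]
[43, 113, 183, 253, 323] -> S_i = 43 + 70*i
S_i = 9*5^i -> [9, 45, 225, 1125, 5625]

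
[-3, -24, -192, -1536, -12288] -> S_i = -3*8^i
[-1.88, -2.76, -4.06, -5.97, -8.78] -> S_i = -1.88*1.47^i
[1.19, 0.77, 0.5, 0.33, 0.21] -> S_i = 1.19*0.65^i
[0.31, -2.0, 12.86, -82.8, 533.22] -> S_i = 0.31*(-6.44)^i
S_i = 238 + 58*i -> [238, 296, 354, 412, 470]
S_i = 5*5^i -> [5, 25, 125, 625, 3125]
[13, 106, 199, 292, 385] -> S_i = 13 + 93*i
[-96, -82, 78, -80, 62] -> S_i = Random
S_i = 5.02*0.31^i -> [5.02, 1.56, 0.48, 0.15, 0.05]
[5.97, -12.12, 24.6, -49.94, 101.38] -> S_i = 5.97*(-2.03)^i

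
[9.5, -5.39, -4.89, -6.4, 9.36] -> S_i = Random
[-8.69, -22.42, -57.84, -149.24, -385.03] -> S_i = -8.69*2.58^i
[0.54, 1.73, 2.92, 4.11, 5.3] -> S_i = 0.54 + 1.19*i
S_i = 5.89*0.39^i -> [5.89, 2.3, 0.9, 0.35, 0.14]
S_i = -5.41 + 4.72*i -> [-5.41, -0.69, 4.03, 8.75, 13.47]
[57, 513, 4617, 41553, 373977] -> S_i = 57*9^i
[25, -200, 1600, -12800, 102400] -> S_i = 25*-8^i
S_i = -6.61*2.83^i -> [-6.61, -18.71, -52.94, -149.82, -423.98]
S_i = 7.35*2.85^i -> [7.35, 20.95, 59.7, 170.15, 484.92]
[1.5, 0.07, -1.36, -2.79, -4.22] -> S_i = 1.50 + -1.43*i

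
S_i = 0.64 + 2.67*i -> [0.64, 3.31, 5.98, 8.65, 11.32]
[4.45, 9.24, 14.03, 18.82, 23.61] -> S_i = 4.45 + 4.79*i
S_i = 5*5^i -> [5, 25, 125, 625, 3125]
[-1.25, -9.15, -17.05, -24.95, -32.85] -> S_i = -1.25 + -7.90*i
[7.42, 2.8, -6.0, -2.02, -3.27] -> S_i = Random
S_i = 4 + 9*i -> [4, 13, 22, 31, 40]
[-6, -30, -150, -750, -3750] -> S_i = -6*5^i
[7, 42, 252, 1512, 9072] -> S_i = 7*6^i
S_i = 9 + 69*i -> [9, 78, 147, 216, 285]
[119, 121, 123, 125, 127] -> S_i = 119 + 2*i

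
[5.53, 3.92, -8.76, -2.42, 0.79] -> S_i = Random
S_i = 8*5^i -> [8, 40, 200, 1000, 5000]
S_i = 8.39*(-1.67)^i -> [8.39, -14.01, 23.4, -39.08, 65.26]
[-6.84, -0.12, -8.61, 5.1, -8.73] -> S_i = Random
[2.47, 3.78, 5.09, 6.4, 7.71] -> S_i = 2.47 + 1.31*i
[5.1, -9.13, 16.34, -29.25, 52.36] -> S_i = 5.10*(-1.79)^i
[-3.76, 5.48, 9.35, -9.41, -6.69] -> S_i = Random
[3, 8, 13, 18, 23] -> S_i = 3 + 5*i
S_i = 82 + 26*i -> [82, 108, 134, 160, 186]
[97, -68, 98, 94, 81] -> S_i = Random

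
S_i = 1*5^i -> [1, 5, 25, 125, 625]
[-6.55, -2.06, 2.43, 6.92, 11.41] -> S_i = -6.55 + 4.49*i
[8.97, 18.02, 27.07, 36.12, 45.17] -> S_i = 8.97 + 9.05*i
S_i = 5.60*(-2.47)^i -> [5.6, -13.83, 34.17, -84.39, 208.44]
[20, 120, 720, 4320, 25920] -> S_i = 20*6^i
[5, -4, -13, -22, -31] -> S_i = 5 + -9*i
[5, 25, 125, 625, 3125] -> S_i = 5*5^i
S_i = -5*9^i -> [-5, -45, -405, -3645, -32805]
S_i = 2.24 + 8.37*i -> [2.24, 10.61, 18.98, 27.35, 35.72]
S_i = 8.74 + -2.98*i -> [8.74, 5.76, 2.78, -0.2, -3.18]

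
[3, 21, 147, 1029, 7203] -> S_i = 3*7^i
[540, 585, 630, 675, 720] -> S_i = 540 + 45*i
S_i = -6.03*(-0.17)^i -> [-6.03, 1.03, -0.17, 0.03, -0.01]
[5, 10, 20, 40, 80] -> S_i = 5*2^i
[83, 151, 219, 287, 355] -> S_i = 83 + 68*i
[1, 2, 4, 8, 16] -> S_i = 1*2^i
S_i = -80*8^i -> [-80, -640, -5120, -40960, -327680]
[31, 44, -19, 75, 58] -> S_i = Random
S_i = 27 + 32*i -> [27, 59, 91, 123, 155]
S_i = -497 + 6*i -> [-497, -491, -485, -479, -473]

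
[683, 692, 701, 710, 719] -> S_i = 683 + 9*i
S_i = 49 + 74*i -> [49, 123, 197, 271, 345]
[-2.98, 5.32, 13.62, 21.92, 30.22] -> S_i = -2.98 + 8.30*i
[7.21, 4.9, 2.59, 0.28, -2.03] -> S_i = 7.21 + -2.31*i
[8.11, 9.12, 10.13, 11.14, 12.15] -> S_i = 8.11 + 1.01*i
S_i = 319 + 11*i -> [319, 330, 341, 352, 363]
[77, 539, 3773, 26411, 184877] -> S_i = 77*7^i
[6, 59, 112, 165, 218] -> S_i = 6 + 53*i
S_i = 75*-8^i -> [75, -600, 4800, -38400, 307200]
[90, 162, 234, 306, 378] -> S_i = 90 + 72*i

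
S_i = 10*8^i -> [10, 80, 640, 5120, 40960]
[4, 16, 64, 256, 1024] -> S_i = 4*4^i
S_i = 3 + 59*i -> [3, 62, 121, 180, 239]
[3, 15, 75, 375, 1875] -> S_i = 3*5^i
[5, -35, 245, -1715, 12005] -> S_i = 5*-7^i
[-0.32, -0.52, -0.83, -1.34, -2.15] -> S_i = -0.32*1.61^i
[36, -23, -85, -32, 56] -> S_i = Random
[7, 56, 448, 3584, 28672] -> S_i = 7*8^i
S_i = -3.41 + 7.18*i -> [-3.41, 3.77, 10.95, 18.13, 25.31]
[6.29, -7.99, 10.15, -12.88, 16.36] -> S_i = 6.29*(-1.27)^i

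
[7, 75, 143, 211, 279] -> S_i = 7 + 68*i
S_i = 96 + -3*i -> [96, 93, 90, 87, 84]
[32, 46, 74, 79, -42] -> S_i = Random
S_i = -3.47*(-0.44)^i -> [-3.47, 1.53, -0.67, 0.3, -0.13]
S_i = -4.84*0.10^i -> [-4.84, -0.48, -0.05, -0.0, -0.0]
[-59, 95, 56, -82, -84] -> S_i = Random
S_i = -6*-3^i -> [-6, 18, -54, 162, -486]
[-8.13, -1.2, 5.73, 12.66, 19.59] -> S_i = -8.13 + 6.93*i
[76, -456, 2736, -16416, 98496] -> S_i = 76*-6^i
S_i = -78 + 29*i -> [-78, -49, -20, 9, 38]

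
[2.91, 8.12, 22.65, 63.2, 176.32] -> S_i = 2.91*2.79^i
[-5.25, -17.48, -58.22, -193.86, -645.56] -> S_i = -5.25*3.33^i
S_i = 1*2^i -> [1, 2, 4, 8, 16]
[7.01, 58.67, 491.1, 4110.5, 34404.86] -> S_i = 7.01*8.37^i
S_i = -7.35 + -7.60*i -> [-7.35, -14.95, -22.55, -30.15, -37.75]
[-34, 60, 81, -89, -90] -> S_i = Random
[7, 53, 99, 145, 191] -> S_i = 7 + 46*i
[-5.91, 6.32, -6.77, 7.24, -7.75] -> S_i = -5.91*(-1.07)^i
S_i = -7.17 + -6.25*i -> [-7.17, -13.42, -19.67, -25.92, -32.17]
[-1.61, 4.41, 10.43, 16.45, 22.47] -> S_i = -1.61 + 6.02*i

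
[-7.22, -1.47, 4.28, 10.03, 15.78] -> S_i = -7.22 + 5.75*i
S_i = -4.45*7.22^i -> [-4.45, -32.13, -231.97, -1674.83, -12092.3]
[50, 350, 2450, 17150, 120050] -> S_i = 50*7^i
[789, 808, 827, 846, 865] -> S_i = 789 + 19*i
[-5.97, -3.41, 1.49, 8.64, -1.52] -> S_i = Random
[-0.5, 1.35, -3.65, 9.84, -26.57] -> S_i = -0.50*(-2.70)^i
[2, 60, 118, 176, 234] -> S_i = 2 + 58*i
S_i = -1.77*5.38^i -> [-1.77, -9.52, -51.23, -275.63, -1482.87]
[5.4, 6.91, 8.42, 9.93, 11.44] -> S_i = 5.40 + 1.51*i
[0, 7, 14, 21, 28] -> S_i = 0 + 7*i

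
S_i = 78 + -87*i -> [78, -9, -96, -183, -270]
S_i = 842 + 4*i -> [842, 846, 850, 854, 858]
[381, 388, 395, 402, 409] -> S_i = 381 + 7*i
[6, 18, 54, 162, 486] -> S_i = 6*3^i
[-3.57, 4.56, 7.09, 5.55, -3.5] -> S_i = Random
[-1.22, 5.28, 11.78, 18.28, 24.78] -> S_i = -1.22 + 6.50*i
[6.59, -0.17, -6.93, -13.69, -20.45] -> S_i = 6.59 + -6.76*i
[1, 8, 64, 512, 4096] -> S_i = 1*8^i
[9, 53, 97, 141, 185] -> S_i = 9 + 44*i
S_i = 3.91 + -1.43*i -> [3.91, 2.48, 1.05, -0.38, -1.81]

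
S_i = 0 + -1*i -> [0, -1, -2, -3, -4]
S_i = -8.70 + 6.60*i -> [-8.7, -2.1, 4.5, 11.1, 17.7]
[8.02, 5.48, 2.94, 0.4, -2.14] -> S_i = 8.02 + -2.54*i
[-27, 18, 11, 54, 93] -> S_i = Random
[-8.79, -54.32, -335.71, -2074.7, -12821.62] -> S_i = -8.79*6.18^i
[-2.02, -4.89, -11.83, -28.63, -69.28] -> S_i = -2.02*2.42^i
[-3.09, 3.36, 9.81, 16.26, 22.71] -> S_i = -3.09 + 6.45*i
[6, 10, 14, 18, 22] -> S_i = 6 + 4*i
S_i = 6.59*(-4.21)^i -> [6.59, -27.74, 116.8, -491.74, 2070.21]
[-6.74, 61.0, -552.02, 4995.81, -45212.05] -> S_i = -6.74*(-9.05)^i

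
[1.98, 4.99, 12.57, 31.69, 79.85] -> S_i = 1.98*2.52^i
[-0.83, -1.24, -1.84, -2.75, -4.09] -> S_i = -0.83*1.49^i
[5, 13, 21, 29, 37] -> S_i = 5 + 8*i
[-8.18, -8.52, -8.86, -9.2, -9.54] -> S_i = -8.18 + -0.34*i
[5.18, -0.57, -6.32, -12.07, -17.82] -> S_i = 5.18 + -5.75*i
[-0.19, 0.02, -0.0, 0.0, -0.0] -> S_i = -0.19*(-0.08)^i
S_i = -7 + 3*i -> [-7, -4, -1, 2, 5]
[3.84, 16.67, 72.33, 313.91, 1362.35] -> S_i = 3.84*4.34^i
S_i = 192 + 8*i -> [192, 200, 208, 216, 224]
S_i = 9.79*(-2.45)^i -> [9.79, -23.99, 58.76, -143.97, 352.73]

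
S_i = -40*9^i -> [-40, -360, -3240, -29160, -262440]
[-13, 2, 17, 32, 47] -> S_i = -13 + 15*i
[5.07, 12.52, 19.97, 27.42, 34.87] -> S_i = 5.07 + 7.45*i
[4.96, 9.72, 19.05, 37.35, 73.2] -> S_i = 4.96*1.96^i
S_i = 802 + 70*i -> [802, 872, 942, 1012, 1082]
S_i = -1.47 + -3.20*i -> [-1.47, -4.67, -7.87, -11.07, -14.27]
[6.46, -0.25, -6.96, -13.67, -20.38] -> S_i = 6.46 + -6.71*i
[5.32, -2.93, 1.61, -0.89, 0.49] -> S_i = 5.32*(-0.55)^i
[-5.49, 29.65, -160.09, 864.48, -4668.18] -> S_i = -5.49*(-5.40)^i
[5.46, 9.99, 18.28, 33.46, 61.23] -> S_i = 5.46*1.83^i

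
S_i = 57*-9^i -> [57, -513, 4617, -41553, 373977]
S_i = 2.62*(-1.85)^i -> [2.62, -4.85, 8.97, -16.59, 30.69]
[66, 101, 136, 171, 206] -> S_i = 66 + 35*i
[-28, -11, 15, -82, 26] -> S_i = Random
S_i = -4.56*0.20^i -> [-4.56, -0.91, -0.18, -0.04, -0.01]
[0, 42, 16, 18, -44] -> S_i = Random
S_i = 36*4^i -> [36, 144, 576, 2304, 9216]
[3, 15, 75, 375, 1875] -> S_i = 3*5^i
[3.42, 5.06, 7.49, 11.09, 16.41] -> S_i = 3.42*1.48^i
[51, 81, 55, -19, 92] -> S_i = Random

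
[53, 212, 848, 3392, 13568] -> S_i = 53*4^i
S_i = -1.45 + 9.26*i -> [-1.45, 7.81, 17.07, 26.33, 35.59]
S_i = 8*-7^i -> [8, -56, 392, -2744, 19208]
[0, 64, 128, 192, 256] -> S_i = 0 + 64*i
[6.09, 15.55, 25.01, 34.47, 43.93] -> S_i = 6.09 + 9.46*i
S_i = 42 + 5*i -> [42, 47, 52, 57, 62]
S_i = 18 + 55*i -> [18, 73, 128, 183, 238]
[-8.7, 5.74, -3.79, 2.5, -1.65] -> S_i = -8.70*(-0.66)^i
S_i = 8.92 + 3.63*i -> [8.92, 12.55, 16.18, 19.81, 23.44]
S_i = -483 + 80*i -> [-483, -403, -323, -243, -163]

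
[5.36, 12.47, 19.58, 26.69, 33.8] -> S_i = 5.36 + 7.11*i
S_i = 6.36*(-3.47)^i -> [6.36, -22.07, 76.58, -265.73, 922.09]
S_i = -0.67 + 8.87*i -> [-0.67, 8.2, 17.07, 25.94, 34.81]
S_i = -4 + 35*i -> [-4, 31, 66, 101, 136]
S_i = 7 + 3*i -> [7, 10, 13, 16, 19]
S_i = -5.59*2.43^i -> [-5.59, -13.58, -33.01, -80.21, -194.91]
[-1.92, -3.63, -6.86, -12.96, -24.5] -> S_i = -1.92*1.89^i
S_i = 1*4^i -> [1, 4, 16, 64, 256]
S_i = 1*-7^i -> [1, -7, 49, -343, 2401]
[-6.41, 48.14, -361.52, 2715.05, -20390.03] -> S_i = -6.41*(-7.51)^i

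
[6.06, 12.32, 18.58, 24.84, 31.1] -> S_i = 6.06 + 6.26*i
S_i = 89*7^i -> [89, 623, 4361, 30527, 213689]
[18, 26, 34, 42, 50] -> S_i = 18 + 8*i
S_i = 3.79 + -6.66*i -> [3.79, -2.87, -9.53, -16.19, -22.85]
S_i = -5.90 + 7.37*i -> [-5.9, 1.47, 8.84, 16.21, 23.58]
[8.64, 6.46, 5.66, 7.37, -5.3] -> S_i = Random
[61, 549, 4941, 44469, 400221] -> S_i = 61*9^i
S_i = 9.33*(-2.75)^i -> [9.33, -25.66, 70.56, -194.03, 533.6]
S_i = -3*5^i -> [-3, -15, -75, -375, -1875]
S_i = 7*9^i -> [7, 63, 567, 5103, 45927]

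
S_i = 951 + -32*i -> [951, 919, 887, 855, 823]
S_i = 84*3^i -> [84, 252, 756, 2268, 6804]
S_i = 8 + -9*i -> [8, -1, -10, -19, -28]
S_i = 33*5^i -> [33, 165, 825, 4125, 20625]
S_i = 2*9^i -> [2, 18, 162, 1458, 13122]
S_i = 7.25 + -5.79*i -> [7.25, 1.46, -4.33, -10.12, -15.91]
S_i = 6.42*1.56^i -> [6.42, 10.02, 15.62, 24.37, 38.02]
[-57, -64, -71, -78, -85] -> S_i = -57 + -7*i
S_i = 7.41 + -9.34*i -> [7.41, -1.93, -11.27, -20.61, -29.95]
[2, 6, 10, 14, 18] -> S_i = 2 + 4*i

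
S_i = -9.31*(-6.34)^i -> [-9.31, 59.03, -374.22, 2372.56, -15042.04]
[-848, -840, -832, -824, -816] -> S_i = -848 + 8*i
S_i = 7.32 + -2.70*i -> [7.32, 4.62, 1.92, -0.78, -3.48]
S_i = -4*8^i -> [-4, -32, -256, -2048, -16384]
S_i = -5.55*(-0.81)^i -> [-5.55, 4.5, -3.64, 2.95, -2.39]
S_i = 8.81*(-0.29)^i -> [8.81, -2.55, 0.74, -0.21, 0.06]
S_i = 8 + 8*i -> [8, 16, 24, 32, 40]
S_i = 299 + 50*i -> [299, 349, 399, 449, 499]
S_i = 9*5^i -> [9, 45, 225, 1125, 5625]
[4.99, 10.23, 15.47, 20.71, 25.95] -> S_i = 4.99 + 5.24*i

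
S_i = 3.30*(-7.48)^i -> [3.3, -24.68, 184.64, -1381.08, 10330.48]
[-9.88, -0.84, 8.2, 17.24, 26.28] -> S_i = -9.88 + 9.04*i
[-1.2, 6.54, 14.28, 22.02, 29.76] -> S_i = -1.20 + 7.74*i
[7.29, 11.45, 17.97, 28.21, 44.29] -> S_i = 7.29*1.57^i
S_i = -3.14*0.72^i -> [-3.14, -2.26, -1.63, -1.17, -0.84]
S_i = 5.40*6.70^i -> [5.4, 36.18, 242.41, 1624.12, 10881.61]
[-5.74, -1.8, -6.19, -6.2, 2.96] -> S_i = Random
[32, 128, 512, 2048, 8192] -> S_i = 32*4^i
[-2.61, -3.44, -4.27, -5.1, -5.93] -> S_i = -2.61 + -0.83*i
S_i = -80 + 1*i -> [-80, -79, -78, -77, -76]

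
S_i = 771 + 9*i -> [771, 780, 789, 798, 807]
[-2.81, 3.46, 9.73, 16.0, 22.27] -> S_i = -2.81 + 6.27*i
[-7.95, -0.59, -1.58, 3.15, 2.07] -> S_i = Random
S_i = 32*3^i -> [32, 96, 288, 864, 2592]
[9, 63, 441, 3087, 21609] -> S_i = 9*7^i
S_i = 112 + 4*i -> [112, 116, 120, 124, 128]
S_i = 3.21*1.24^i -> [3.21, 3.98, 4.94, 6.12, 7.59]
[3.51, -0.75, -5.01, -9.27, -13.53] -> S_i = 3.51 + -4.26*i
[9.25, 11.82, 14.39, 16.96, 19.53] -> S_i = 9.25 + 2.57*i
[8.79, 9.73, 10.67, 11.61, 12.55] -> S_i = 8.79 + 0.94*i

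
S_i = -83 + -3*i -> [-83, -86, -89, -92, -95]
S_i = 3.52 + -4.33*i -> [3.52, -0.81, -5.14, -9.47, -13.8]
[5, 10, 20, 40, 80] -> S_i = 5*2^i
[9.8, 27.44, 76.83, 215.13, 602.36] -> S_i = 9.80*2.80^i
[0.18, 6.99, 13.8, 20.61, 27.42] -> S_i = 0.18 + 6.81*i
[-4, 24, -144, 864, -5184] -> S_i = -4*-6^i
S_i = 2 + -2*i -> [2, 0, -2, -4, -6]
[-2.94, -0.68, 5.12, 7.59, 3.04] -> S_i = Random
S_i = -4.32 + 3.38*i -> [-4.32, -0.94, 2.44, 5.82, 9.2]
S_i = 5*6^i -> [5, 30, 180, 1080, 6480]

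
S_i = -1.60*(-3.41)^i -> [-1.6, 5.46, -18.6, 63.44, -216.34]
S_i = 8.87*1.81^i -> [8.87, 16.05, 29.06, 52.6, 95.2]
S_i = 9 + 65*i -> [9, 74, 139, 204, 269]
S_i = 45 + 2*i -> [45, 47, 49, 51, 53]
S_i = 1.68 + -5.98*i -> [1.68, -4.3, -10.28, -16.26, -22.24]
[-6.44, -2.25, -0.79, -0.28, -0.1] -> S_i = -6.44*0.35^i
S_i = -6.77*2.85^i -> [-6.77, -19.29, -54.99, -156.72, -446.65]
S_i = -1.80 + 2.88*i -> [-1.8, 1.08, 3.96, 6.84, 9.72]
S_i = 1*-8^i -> [1, -8, 64, -512, 4096]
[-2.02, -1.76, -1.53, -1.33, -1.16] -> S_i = -2.02*0.87^i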